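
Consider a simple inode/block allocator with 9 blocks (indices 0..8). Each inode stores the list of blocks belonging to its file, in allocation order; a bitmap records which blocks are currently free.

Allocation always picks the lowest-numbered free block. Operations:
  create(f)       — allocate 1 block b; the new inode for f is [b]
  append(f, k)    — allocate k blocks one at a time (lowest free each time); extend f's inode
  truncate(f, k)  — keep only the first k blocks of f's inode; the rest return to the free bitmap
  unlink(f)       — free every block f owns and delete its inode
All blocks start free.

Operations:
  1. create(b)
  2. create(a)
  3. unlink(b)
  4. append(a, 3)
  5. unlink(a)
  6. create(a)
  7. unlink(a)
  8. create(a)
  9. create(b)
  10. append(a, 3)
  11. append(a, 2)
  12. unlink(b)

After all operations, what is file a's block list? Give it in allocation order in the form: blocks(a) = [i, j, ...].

blocks(a) = [0, 2, 3, 4, 5, 6]

[1] create(b) — b=0 (map F........)
[2] create(a) — a=1 b=0 (map FF.......)
[3] unlink(b) — a=1 (map .F.......)
[4] append(a, 3) — a=1,0,2,3 (map FFFF.....)
[5] unlink(a) —  (map .........)
[6] create(a) — a=0 (map F........)
[7] unlink(a) —  (map .........)
[8] create(a) — a=0 (map F........)
[9] create(b) — a=0 b=1 (map FF.......)
[10] append(a, 3) — a=0,2,3,4 b=1 (map FFFFF....)
[11] append(a, 2) — a=0,2,3,4,5,6 b=1 (map FFFFFFF..)
[12] unlink(b) — a=0,2,3,4,5,6 (map F.FFFFF..)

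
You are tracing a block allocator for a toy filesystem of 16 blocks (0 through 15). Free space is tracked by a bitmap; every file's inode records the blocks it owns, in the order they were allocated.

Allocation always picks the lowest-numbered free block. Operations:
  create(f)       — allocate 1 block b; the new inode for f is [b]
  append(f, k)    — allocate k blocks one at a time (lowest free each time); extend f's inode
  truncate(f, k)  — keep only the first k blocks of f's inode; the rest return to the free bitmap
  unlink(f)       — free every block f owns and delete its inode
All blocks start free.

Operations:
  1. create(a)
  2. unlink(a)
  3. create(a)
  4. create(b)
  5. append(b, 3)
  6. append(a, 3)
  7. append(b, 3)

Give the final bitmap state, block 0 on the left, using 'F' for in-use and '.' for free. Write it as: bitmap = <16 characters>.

  1. create(a)  ⇒  F...............  {a→[0]}
  2. unlink(a)  ⇒  ................  {}
  3. create(a)  ⇒  F...............  {a→[0]}
  4. create(b)  ⇒  FF..............  {a→[0]; b→[1]}
  5. append(b, 3)  ⇒  FFFFF...........  {a→[0]; b→[1, 2, 3, 4]}
  6. append(a, 3)  ⇒  FFFFFFFF........  {a→[0, 5, 6, 7]; b→[1, 2, 3, 4]}
  7. append(b, 3)  ⇒  FFFFFFFFFFF.....  {a→[0, 5, 6, 7]; b→[1, 2, 3, 4, 8, 9, 10]}

bitmap = FFFFFFFFFFF.....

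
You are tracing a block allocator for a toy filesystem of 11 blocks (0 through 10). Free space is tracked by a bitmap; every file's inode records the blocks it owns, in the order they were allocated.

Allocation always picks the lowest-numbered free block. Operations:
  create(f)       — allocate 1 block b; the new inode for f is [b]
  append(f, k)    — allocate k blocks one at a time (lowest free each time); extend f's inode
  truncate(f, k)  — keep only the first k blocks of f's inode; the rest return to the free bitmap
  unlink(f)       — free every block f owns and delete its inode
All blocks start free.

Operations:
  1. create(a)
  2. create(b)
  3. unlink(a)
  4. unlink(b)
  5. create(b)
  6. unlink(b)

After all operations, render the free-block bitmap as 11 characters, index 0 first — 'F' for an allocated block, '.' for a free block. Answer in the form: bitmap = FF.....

after create(a) → a:[0]  free=[F..........]
after create(b) → a:[0], b:[1]  free=[FF.........]
after unlink(a) → b:[1]  free=[.F.........]
after unlink(b) →   free=[...........]
after create(b) → b:[0]  free=[F..........]
after unlink(b) →   free=[...........]

bitmap = ...........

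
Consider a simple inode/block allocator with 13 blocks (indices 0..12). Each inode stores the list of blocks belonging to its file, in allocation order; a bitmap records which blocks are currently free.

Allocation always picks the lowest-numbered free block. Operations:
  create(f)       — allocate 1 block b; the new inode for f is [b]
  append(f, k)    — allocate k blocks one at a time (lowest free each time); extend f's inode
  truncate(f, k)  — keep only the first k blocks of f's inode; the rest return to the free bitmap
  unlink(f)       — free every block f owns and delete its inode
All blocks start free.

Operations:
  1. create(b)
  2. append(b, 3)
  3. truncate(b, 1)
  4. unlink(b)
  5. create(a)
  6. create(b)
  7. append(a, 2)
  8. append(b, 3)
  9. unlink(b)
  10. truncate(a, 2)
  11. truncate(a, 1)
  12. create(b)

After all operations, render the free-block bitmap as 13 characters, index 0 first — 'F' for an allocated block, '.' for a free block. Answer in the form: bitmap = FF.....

create(b): bitmap=F............ | b=[0]
append(b, 3): bitmap=FFFF......... | b=[0, 1, 2, 3]
truncate(b, 1): bitmap=F............ | b=[0]
unlink(b): bitmap=............. | 
create(a): bitmap=F............ | a=[0]
create(b): bitmap=FF........... | a=[0] b=[1]
append(a, 2): bitmap=FFFF......... | a=[0, 2, 3] b=[1]
append(b, 3): bitmap=FFFFFFF...... | a=[0, 2, 3] b=[1, 4, 5, 6]
unlink(b): bitmap=F.FF......... | a=[0, 2, 3]
truncate(a, 2): bitmap=F.F.......... | a=[0, 2]
truncate(a, 1): bitmap=F............ | a=[0]
create(b): bitmap=FF........... | a=[0] b=[1]

bitmap = FF...........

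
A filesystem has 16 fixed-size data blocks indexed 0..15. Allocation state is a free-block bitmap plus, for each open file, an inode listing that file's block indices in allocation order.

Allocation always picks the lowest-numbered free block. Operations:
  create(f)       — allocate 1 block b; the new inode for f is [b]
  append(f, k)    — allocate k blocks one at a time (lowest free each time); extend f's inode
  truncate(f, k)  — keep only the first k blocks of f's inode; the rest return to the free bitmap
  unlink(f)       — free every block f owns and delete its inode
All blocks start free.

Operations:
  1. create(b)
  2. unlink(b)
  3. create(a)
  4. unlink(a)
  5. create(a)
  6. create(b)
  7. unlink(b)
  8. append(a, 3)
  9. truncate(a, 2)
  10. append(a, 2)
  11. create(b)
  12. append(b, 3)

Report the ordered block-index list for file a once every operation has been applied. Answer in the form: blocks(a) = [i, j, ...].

blocks(a) = [0, 1, 2, 3]

[1] create(b) — b=0 (map F...............)
[2] unlink(b) —  (map ................)
[3] create(a) — a=0 (map F...............)
[4] unlink(a) —  (map ................)
[5] create(a) — a=0 (map F...............)
[6] create(b) — a=0 b=1 (map FF..............)
[7] unlink(b) — a=0 (map F...............)
[8] append(a, 3) — a=0,1,2,3 (map FFFF............)
[9] truncate(a, 2) — a=0,1 (map FF..............)
[10] append(a, 2) — a=0,1,2,3 (map FFFF............)
[11] create(b) — a=0,1,2,3 b=4 (map FFFFF...........)
[12] append(b, 3) — a=0,1,2,3 b=4,5,6,7 (map FFFFFFFF........)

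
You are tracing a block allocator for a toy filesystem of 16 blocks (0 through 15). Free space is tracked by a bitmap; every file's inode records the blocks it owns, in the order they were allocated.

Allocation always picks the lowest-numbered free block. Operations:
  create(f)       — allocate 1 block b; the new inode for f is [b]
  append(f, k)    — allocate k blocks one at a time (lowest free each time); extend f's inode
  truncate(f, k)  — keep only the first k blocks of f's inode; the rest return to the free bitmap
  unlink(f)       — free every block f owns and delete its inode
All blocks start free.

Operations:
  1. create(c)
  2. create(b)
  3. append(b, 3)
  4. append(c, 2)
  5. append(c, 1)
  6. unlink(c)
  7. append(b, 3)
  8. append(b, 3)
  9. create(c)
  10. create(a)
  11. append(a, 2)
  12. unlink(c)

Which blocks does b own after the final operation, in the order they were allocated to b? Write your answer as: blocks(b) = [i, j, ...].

after create(c) → c:[0]  free=[F...............]
after create(b) → b:[1], c:[0]  free=[FF..............]
after append(b, 3) → b:[1, 2, 3, 4], c:[0]  free=[FFFFF...........]
after append(c, 2) → b:[1, 2, 3, 4], c:[0, 5, 6]  free=[FFFFFFF.........]
after append(c, 1) → b:[1, 2, 3, 4], c:[0, 5, 6, 7]  free=[FFFFFFFF........]
after unlink(c) → b:[1, 2, 3, 4]  free=[.FFFF...........]
after append(b, 3) → b:[1, 2, 3, 4, 0, 5, 6]  free=[FFFFFFF.........]
after append(b, 3) → b:[1, 2, 3, 4, 0, 5, 6, 7, 8, 9]  free=[FFFFFFFFFF......]
after create(c) → b:[1, 2, 3, 4, 0, 5, 6, 7, 8, 9], c:[10]  free=[FFFFFFFFFFF.....]
after create(a) → a:[11], b:[1, 2, 3, 4, 0, 5, 6, 7, 8, 9], c:[10]  free=[FFFFFFFFFFFF....]
after append(a, 2) → a:[11, 12, 13], b:[1, 2, 3, 4, 0, 5, 6, 7, 8, 9], c:[10]  free=[FFFFFFFFFFFFFF..]
after unlink(c) → a:[11, 12, 13], b:[1, 2, 3, 4, 0, 5, 6, 7, 8, 9]  free=[FFFFFFFFFF.FFF..]

blocks(b) = [1, 2, 3, 4, 0, 5, 6, 7, 8, 9]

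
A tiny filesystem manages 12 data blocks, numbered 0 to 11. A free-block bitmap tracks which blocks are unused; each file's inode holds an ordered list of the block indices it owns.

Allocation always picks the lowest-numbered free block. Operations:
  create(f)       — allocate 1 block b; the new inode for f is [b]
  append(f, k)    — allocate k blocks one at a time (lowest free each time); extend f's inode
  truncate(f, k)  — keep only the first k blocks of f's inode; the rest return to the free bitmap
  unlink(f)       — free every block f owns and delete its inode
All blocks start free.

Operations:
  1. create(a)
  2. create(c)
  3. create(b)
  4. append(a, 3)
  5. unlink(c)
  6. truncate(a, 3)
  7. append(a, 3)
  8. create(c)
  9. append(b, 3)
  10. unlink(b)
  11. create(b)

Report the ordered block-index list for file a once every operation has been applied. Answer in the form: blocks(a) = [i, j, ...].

blocks(a) = [0, 3, 4, 1, 5, 6]

[1] create(a) — a=0 (map F...........)
[2] create(c) — a=0 c=1 (map FF..........)
[3] create(b) — a=0 b=2 c=1 (map FFF.........)
[4] append(a, 3) — a=0,3,4,5 b=2 c=1 (map FFFFFF......)
[5] unlink(c) — a=0,3,4,5 b=2 (map F.FFFF......)
[6] truncate(a, 3) — a=0,3,4 b=2 (map F.FFF.......)
[7] append(a, 3) — a=0,3,4,1,5,6 b=2 (map FFFFFFF.....)
[8] create(c) — a=0,3,4,1,5,6 b=2 c=7 (map FFFFFFFF....)
[9] append(b, 3) — a=0,3,4,1,5,6 b=2,8,9,10 c=7 (map FFFFFFFFFFF.)
[10] unlink(b) — a=0,3,4,1,5,6 c=7 (map FF.FFFFF....)
[11] create(b) — a=0,3,4,1,5,6 b=2 c=7 (map FFFFFFFF....)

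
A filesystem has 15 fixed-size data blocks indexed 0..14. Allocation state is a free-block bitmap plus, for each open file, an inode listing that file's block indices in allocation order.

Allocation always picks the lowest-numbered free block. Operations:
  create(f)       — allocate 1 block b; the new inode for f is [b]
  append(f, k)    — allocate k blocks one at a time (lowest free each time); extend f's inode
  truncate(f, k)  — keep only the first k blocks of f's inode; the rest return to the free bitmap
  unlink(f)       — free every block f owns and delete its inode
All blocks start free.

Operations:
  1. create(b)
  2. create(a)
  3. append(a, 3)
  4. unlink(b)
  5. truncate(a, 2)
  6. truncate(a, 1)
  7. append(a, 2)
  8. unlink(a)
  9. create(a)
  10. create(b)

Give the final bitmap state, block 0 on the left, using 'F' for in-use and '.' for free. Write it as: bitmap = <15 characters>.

  1. create(b)  ⇒  F..............  {b→[0]}
  2. create(a)  ⇒  FF.............  {a→[1]; b→[0]}
  3. append(a, 3)  ⇒  FFFFF..........  {a→[1, 2, 3, 4]; b→[0]}
  4. unlink(b)  ⇒  .FFFF..........  {a→[1, 2, 3, 4]}
  5. truncate(a, 2)  ⇒  .FF............  {a→[1, 2]}
  6. truncate(a, 1)  ⇒  .F.............  {a→[1]}
  7. append(a, 2)  ⇒  FFF............  {a→[1, 0, 2]}
  8. unlink(a)  ⇒  ...............  {}
  9. create(a)  ⇒  F..............  {a→[0]}
  10. create(b)  ⇒  FF.............  {a→[0]; b→[1]}

bitmap = FF.............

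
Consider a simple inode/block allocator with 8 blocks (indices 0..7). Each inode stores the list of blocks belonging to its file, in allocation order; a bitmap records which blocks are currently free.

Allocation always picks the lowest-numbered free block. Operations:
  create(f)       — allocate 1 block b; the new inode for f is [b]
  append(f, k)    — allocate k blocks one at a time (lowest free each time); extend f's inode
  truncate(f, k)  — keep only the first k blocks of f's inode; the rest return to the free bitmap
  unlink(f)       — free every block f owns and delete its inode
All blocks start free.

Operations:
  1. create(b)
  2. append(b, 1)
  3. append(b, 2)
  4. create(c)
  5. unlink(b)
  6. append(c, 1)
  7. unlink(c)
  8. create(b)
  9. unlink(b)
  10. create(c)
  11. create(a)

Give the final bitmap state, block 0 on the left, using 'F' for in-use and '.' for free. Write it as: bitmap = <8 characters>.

after create(b) → b:[0]  free=[F.......]
after append(b, 1) → b:[0, 1]  free=[FF......]
after append(b, 2) → b:[0, 1, 2, 3]  free=[FFFF....]
after create(c) → b:[0, 1, 2, 3], c:[4]  free=[FFFFF...]
after unlink(b) → c:[4]  free=[....F...]
after append(c, 1) → c:[4, 0]  free=[F...F...]
after unlink(c) →   free=[........]
after create(b) → b:[0]  free=[F.......]
after unlink(b) →   free=[........]
after create(c) → c:[0]  free=[F.......]
after create(a) → a:[1], c:[0]  free=[FF......]

bitmap = FF......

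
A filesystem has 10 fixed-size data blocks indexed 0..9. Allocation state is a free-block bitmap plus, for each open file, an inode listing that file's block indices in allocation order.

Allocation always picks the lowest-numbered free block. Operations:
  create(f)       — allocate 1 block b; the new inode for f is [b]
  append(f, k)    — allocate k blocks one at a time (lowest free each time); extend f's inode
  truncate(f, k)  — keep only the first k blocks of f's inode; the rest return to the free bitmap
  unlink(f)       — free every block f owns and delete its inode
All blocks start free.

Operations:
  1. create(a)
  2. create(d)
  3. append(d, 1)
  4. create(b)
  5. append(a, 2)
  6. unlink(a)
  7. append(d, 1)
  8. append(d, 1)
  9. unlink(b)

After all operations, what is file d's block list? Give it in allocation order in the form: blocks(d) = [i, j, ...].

blocks(d) = [1, 2, 0, 4]

[1] create(a) — a=0 (map F.........)
[2] create(d) — a=0 d=1 (map FF........)
[3] append(d, 1) — a=0 d=1,2 (map FFF.......)
[4] create(b) — a=0 b=3 d=1,2 (map FFFF......)
[5] append(a, 2) — a=0,4,5 b=3 d=1,2 (map FFFFFF....)
[6] unlink(a) — b=3 d=1,2 (map .FFF......)
[7] append(d, 1) — b=3 d=1,2,0 (map FFFF......)
[8] append(d, 1) — b=3 d=1,2,0,4 (map FFFFF.....)
[9] unlink(b) — d=1,2,0,4 (map FFF.F.....)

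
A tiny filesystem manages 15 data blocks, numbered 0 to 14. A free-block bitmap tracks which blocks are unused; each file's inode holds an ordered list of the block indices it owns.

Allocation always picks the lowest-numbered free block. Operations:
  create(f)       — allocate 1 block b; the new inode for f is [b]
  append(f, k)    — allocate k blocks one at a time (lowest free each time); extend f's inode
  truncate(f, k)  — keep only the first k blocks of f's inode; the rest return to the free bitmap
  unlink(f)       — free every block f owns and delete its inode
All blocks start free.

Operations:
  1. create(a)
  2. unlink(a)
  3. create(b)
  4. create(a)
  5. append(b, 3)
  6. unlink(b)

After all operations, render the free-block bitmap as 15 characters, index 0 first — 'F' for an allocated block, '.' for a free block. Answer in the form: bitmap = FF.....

[1] create(a) — a=0 (map F..............)
[2] unlink(a) —  (map ...............)
[3] create(b) — b=0 (map F..............)
[4] create(a) — a=1 b=0 (map FF.............)
[5] append(b, 3) — a=1 b=0,2,3,4 (map FFFFF..........)
[6] unlink(b) — a=1 (map .F.............)

bitmap = .F.............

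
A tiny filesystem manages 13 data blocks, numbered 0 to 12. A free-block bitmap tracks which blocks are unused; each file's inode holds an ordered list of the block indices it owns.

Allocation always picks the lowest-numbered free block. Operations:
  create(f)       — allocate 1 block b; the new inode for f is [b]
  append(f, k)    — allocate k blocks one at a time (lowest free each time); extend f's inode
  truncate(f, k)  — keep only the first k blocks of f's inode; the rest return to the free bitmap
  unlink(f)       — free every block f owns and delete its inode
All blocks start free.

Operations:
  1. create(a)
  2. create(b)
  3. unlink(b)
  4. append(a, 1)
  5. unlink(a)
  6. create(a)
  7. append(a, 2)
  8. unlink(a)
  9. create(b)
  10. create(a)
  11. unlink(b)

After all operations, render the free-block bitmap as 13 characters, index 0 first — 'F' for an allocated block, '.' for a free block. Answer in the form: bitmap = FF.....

bitmap = .F...........

create(a): bitmap=F............ | a=[0]
create(b): bitmap=FF........... | a=[0] b=[1]
unlink(b): bitmap=F............ | a=[0]
append(a, 1): bitmap=FF........... | a=[0, 1]
unlink(a): bitmap=............. | 
create(a): bitmap=F............ | a=[0]
append(a, 2): bitmap=FFF.......... | a=[0, 1, 2]
unlink(a): bitmap=............. | 
create(b): bitmap=F............ | b=[0]
create(a): bitmap=FF........... | a=[1] b=[0]
unlink(b): bitmap=.F........... | a=[1]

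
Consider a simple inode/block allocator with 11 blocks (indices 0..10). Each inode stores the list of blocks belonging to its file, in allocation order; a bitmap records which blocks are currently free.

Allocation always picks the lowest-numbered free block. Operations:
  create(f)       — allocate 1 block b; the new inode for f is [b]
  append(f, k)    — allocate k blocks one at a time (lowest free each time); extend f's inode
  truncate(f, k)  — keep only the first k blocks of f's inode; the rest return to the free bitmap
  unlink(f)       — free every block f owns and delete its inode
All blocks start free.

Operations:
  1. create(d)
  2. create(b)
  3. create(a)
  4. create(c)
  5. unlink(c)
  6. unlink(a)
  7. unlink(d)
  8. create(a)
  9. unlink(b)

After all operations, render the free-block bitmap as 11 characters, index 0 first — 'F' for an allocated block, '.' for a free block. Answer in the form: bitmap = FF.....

bitmap = F..........

[1] create(d) — d=0 (map F..........)
[2] create(b) — b=1 d=0 (map FF.........)
[3] create(a) — a=2 b=1 d=0 (map FFF........)
[4] create(c) — a=2 b=1 c=3 d=0 (map FFFF.......)
[5] unlink(c) — a=2 b=1 d=0 (map FFF........)
[6] unlink(a) — b=1 d=0 (map FF.........)
[7] unlink(d) — b=1 (map .F.........)
[8] create(a) — a=0 b=1 (map FF.........)
[9] unlink(b) — a=0 (map F..........)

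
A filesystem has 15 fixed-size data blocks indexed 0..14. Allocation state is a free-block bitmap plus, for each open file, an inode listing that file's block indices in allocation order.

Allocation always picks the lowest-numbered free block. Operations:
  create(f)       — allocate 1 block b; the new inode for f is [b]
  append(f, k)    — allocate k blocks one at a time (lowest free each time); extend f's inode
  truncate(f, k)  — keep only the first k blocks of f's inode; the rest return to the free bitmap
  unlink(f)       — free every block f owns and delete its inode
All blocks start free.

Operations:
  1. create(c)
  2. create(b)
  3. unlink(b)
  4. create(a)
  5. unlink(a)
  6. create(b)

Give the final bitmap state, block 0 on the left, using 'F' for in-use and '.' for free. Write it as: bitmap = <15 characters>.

bitmap = FF.............

[1] create(c) — c=0 (map F..............)
[2] create(b) — b=1 c=0 (map FF.............)
[3] unlink(b) — c=0 (map F..............)
[4] create(a) — a=1 c=0 (map FF.............)
[5] unlink(a) — c=0 (map F..............)
[6] create(b) — b=1 c=0 (map FF.............)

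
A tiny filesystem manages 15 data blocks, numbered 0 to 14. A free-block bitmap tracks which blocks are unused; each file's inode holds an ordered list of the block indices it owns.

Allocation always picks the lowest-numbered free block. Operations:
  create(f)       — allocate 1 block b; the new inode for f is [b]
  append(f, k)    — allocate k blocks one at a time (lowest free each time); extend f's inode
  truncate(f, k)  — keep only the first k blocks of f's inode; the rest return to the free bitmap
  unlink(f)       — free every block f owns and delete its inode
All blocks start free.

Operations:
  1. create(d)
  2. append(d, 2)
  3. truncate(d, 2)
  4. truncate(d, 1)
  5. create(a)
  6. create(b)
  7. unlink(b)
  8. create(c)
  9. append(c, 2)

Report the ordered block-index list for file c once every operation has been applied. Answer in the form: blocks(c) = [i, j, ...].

blocks(c) = [2, 3, 4]

create(d): bitmap=F.............. | d=[0]
append(d, 2): bitmap=FFF............ | d=[0, 1, 2]
truncate(d, 2): bitmap=FF............. | d=[0, 1]
truncate(d, 1): bitmap=F.............. | d=[0]
create(a): bitmap=FF............. | a=[1] d=[0]
create(b): bitmap=FFF............ | a=[1] b=[2] d=[0]
unlink(b): bitmap=FF............. | a=[1] d=[0]
create(c): bitmap=FFF............ | a=[1] c=[2] d=[0]
append(c, 2): bitmap=FFFFF.......... | a=[1] c=[2, 3, 4] d=[0]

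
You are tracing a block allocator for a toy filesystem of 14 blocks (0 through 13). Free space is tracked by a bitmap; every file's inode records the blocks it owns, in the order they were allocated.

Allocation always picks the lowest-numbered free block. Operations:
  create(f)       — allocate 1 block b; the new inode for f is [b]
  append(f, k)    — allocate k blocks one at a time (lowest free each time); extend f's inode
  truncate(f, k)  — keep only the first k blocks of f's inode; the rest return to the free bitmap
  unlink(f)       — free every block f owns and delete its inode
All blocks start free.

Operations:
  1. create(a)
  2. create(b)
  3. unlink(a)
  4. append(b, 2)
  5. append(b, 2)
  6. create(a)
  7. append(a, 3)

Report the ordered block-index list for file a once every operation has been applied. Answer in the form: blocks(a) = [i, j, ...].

blocks(a) = [5, 6, 7, 8]

after create(a) → a:[0]  free=[F.............]
after create(b) → a:[0], b:[1]  free=[FF............]
after unlink(a) → b:[1]  free=[.F............]
after append(b, 2) → b:[1, 0, 2]  free=[FFF...........]
after append(b, 2) → b:[1, 0, 2, 3, 4]  free=[FFFFF.........]
after create(a) → a:[5], b:[1, 0, 2, 3, 4]  free=[FFFFFF........]
after append(a, 3) → a:[5, 6, 7, 8], b:[1, 0, 2, 3, 4]  free=[FFFFFFFFF.....]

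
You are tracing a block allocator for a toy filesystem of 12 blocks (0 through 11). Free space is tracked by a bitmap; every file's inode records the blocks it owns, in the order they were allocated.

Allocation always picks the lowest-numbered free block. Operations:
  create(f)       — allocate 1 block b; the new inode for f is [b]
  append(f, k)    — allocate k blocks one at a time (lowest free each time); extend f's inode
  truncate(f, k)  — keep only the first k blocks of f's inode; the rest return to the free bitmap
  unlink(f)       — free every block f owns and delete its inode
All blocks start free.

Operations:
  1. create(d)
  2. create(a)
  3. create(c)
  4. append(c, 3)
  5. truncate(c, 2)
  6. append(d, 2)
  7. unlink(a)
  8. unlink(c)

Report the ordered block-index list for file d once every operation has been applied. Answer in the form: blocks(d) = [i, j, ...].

create(d): bitmap=F........... | d=[0]
create(a): bitmap=FF.......... | a=[1] d=[0]
create(c): bitmap=FFF......... | a=[1] c=[2] d=[0]
append(c, 3): bitmap=FFFFFF...... | a=[1] c=[2, 3, 4, 5] d=[0]
truncate(c, 2): bitmap=FFFF........ | a=[1] c=[2, 3] d=[0]
append(d, 2): bitmap=FFFFFF...... | a=[1] c=[2, 3] d=[0, 4, 5]
unlink(a): bitmap=F.FFFF...... | c=[2, 3] d=[0, 4, 5]
unlink(c): bitmap=F...FF...... | d=[0, 4, 5]

blocks(d) = [0, 4, 5]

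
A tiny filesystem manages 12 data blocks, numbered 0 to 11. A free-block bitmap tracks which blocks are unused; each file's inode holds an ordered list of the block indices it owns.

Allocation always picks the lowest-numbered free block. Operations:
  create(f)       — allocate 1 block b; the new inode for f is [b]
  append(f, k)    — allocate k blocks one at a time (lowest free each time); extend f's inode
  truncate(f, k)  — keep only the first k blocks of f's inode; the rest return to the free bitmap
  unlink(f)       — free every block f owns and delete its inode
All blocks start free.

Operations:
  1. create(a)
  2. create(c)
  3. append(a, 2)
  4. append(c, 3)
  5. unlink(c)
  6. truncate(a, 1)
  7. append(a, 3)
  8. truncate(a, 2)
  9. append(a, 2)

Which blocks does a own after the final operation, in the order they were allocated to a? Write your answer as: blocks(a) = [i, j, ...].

create(a): bitmap=F........... | a=[0]
create(c): bitmap=FF.......... | a=[0] c=[1]
append(a, 2): bitmap=FFFF........ | a=[0, 2, 3] c=[1]
append(c, 3): bitmap=FFFFFFF..... | a=[0, 2, 3] c=[1, 4, 5, 6]
unlink(c): bitmap=F.FF........ | a=[0, 2, 3]
truncate(a, 1): bitmap=F........... | a=[0]
append(a, 3): bitmap=FFFF........ | a=[0, 1, 2, 3]
truncate(a, 2): bitmap=FF.......... | a=[0, 1]
append(a, 2): bitmap=FFFF........ | a=[0, 1, 2, 3]

blocks(a) = [0, 1, 2, 3]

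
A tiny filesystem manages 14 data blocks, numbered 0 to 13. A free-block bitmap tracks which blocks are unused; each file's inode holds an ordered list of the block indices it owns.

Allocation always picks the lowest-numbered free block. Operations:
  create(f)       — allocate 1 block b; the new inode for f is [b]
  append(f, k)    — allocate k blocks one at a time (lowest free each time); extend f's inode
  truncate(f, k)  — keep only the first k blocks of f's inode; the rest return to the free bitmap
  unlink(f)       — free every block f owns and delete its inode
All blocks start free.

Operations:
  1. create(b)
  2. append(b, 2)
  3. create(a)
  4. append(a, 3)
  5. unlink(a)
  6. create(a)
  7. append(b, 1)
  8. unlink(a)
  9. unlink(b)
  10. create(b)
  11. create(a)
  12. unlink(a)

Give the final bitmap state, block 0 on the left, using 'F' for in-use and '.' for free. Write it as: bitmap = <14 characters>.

bitmap = F.............

create(b): bitmap=F............. | b=[0]
append(b, 2): bitmap=FFF........... | b=[0, 1, 2]
create(a): bitmap=FFFF.......... | a=[3] b=[0, 1, 2]
append(a, 3): bitmap=FFFFFFF....... | a=[3, 4, 5, 6] b=[0, 1, 2]
unlink(a): bitmap=FFF........... | b=[0, 1, 2]
create(a): bitmap=FFFF.......... | a=[3] b=[0, 1, 2]
append(b, 1): bitmap=FFFFF......... | a=[3] b=[0, 1, 2, 4]
unlink(a): bitmap=FFF.F......... | b=[0, 1, 2, 4]
unlink(b): bitmap=.............. | 
create(b): bitmap=F............. | b=[0]
create(a): bitmap=FF............ | a=[1] b=[0]
unlink(a): bitmap=F............. | b=[0]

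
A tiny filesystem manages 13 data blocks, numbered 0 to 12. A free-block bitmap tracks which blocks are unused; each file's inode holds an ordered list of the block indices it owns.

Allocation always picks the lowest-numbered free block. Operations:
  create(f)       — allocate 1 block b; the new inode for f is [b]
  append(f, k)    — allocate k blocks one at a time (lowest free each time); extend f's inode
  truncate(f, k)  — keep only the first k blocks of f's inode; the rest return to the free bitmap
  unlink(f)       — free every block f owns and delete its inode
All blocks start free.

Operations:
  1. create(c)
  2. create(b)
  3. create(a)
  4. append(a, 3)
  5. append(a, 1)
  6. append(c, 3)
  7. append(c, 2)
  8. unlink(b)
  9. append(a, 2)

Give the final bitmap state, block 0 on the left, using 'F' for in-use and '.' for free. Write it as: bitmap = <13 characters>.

bitmap = FFFFFFFFFFFFF

[1] create(c) — c=0 (map F............)
[2] create(b) — b=1 c=0 (map FF...........)
[3] create(a) — a=2 b=1 c=0 (map FFF..........)
[4] append(a, 3) — a=2,3,4,5 b=1 c=0 (map FFFFFF.......)
[5] append(a, 1) — a=2,3,4,5,6 b=1 c=0 (map FFFFFFF......)
[6] append(c, 3) — a=2,3,4,5,6 b=1 c=0,7,8,9 (map FFFFFFFFFF...)
[7] append(c, 2) — a=2,3,4,5,6 b=1 c=0,7,8,9,10,11 (map FFFFFFFFFFFF.)
[8] unlink(b) — a=2,3,4,5,6 c=0,7,8,9,10,11 (map F.FFFFFFFFFF.)
[9] append(a, 2) — a=2,3,4,5,6,1,12 c=0,7,8,9,10,11 (map FFFFFFFFFFFFF)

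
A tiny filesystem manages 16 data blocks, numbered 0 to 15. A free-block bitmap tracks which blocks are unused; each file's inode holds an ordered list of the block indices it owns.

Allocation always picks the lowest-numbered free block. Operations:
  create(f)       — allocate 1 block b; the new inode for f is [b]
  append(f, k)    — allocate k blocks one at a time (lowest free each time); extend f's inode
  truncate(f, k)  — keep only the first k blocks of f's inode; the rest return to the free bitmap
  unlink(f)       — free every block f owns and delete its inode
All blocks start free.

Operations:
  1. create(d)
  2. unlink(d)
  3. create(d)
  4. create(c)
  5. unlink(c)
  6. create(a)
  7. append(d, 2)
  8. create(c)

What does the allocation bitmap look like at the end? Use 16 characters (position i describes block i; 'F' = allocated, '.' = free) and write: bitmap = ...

bitmap = FFFFF...........

[1] create(d) — d=0 (map F...............)
[2] unlink(d) —  (map ................)
[3] create(d) — d=0 (map F...............)
[4] create(c) — c=1 d=0 (map FF..............)
[5] unlink(c) — d=0 (map F...............)
[6] create(a) — a=1 d=0 (map FF..............)
[7] append(d, 2) — a=1 d=0,2,3 (map FFFF............)
[8] create(c) — a=1 c=4 d=0,2,3 (map FFFFF...........)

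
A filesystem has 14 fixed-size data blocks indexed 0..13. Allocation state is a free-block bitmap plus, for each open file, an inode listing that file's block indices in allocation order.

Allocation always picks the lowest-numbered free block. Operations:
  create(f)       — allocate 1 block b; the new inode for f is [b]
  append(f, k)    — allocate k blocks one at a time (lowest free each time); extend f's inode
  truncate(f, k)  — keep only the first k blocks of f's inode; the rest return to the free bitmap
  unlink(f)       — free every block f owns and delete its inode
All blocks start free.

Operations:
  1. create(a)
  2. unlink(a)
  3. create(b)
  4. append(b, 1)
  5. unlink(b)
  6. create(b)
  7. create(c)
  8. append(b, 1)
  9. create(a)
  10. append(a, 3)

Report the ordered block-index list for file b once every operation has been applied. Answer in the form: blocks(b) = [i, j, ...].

  1. create(a)  ⇒  F.............  {a→[0]}
  2. unlink(a)  ⇒  ..............  {}
  3. create(b)  ⇒  F.............  {b→[0]}
  4. append(b, 1)  ⇒  FF............  {b→[0, 1]}
  5. unlink(b)  ⇒  ..............  {}
  6. create(b)  ⇒  F.............  {b→[0]}
  7. create(c)  ⇒  FF............  {b→[0]; c→[1]}
  8. append(b, 1)  ⇒  FFF...........  {b→[0, 2]; c→[1]}
  9. create(a)  ⇒  FFFF..........  {a→[3]; b→[0, 2]; c→[1]}
  10. append(a, 3)  ⇒  FFFFFFF.......  {a→[3, 4, 5, 6]; b→[0, 2]; c→[1]}

blocks(b) = [0, 2]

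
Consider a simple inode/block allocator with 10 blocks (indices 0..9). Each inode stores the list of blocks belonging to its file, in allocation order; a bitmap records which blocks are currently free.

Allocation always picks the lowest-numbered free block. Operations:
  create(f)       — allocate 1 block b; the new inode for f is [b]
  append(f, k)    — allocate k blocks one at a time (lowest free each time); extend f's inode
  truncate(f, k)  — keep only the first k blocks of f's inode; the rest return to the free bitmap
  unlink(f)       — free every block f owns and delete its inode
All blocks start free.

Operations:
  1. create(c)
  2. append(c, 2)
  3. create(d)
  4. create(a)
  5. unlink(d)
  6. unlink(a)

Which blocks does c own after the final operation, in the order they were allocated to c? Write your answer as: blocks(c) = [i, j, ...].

blocks(c) = [0, 1, 2]

create(c): bitmap=F......... | c=[0]
append(c, 2): bitmap=FFF....... | c=[0, 1, 2]
create(d): bitmap=FFFF...... | c=[0, 1, 2] d=[3]
create(a): bitmap=FFFFF..... | a=[4] c=[0, 1, 2] d=[3]
unlink(d): bitmap=FFF.F..... | a=[4] c=[0, 1, 2]
unlink(a): bitmap=FFF....... | c=[0, 1, 2]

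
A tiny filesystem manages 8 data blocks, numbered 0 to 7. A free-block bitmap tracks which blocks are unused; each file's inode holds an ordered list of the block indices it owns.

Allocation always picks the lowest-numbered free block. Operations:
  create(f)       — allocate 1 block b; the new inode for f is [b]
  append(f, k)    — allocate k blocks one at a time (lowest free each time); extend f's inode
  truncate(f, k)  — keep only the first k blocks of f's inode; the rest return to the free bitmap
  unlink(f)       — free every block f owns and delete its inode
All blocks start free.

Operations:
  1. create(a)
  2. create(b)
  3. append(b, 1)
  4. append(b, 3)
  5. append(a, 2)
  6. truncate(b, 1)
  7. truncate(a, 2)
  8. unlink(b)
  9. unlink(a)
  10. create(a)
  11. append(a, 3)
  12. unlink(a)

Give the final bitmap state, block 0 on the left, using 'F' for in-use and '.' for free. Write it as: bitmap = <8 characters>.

create(a): bitmap=F....... | a=[0]
create(b): bitmap=FF...... | a=[0] b=[1]
append(b, 1): bitmap=FFF..... | a=[0] b=[1, 2]
append(b, 3): bitmap=FFFFFF.. | a=[0] b=[1, 2, 3, 4, 5]
append(a, 2): bitmap=FFFFFFFF | a=[0, 6, 7] b=[1, 2, 3, 4, 5]
truncate(b, 1): bitmap=FF....FF | a=[0, 6, 7] b=[1]
truncate(a, 2): bitmap=FF....F. | a=[0, 6] b=[1]
unlink(b): bitmap=F.....F. | a=[0, 6]
unlink(a): bitmap=........ | 
create(a): bitmap=F....... | a=[0]
append(a, 3): bitmap=FFFF.... | a=[0, 1, 2, 3]
unlink(a): bitmap=........ | 

bitmap = ........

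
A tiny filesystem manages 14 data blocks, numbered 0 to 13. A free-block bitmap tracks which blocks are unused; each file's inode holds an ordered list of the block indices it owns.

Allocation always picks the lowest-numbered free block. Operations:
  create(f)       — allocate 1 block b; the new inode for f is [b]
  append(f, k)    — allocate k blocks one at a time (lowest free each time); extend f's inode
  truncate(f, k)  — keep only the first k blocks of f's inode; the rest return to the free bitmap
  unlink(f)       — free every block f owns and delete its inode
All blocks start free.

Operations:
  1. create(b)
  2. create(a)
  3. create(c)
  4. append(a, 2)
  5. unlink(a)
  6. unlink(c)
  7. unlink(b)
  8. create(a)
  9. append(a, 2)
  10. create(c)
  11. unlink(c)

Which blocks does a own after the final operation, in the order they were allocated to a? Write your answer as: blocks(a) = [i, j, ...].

blocks(a) = [0, 1, 2]

[1] create(b) — b=0 (map F.............)
[2] create(a) — a=1 b=0 (map FF............)
[3] create(c) — a=1 b=0 c=2 (map FFF...........)
[4] append(a, 2) — a=1,3,4 b=0 c=2 (map FFFFF.........)
[5] unlink(a) — b=0 c=2 (map F.F...........)
[6] unlink(c) — b=0 (map F.............)
[7] unlink(b) —  (map ..............)
[8] create(a) — a=0 (map F.............)
[9] append(a, 2) — a=0,1,2 (map FFF...........)
[10] create(c) — a=0,1,2 c=3 (map FFFF..........)
[11] unlink(c) — a=0,1,2 (map FFF...........)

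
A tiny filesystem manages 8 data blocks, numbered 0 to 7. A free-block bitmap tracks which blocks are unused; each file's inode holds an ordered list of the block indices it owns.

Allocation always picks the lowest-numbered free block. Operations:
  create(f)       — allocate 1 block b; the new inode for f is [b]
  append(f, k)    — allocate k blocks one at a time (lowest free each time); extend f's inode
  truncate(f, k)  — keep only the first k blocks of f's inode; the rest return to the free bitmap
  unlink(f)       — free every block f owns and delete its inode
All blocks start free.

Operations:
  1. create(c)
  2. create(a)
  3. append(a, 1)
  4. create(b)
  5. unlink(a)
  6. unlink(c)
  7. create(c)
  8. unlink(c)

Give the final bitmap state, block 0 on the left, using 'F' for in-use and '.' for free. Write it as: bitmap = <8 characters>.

  1. create(c)  ⇒  F.......  {c→[0]}
  2. create(a)  ⇒  FF......  {a→[1]; c→[0]}
  3. append(a, 1)  ⇒  FFF.....  {a→[1, 2]; c→[0]}
  4. create(b)  ⇒  FFFF....  {a→[1, 2]; b→[3]; c→[0]}
  5. unlink(a)  ⇒  F..F....  {b→[3]; c→[0]}
  6. unlink(c)  ⇒  ...F....  {b→[3]}
  7. create(c)  ⇒  F..F....  {b→[3]; c→[0]}
  8. unlink(c)  ⇒  ...F....  {b→[3]}

bitmap = ...F....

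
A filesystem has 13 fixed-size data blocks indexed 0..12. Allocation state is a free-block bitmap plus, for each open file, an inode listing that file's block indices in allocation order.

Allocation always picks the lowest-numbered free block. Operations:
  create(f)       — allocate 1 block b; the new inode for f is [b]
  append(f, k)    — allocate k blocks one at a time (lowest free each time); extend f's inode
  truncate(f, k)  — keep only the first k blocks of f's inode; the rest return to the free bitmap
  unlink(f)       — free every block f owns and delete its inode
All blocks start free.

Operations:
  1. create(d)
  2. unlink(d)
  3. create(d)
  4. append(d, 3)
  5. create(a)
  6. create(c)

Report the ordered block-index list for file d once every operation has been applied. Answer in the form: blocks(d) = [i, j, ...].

  1. create(d)  ⇒  F............  {d→[0]}
  2. unlink(d)  ⇒  .............  {}
  3. create(d)  ⇒  F............  {d→[0]}
  4. append(d, 3)  ⇒  FFFF.........  {d→[0, 1, 2, 3]}
  5. create(a)  ⇒  FFFFF........  {a→[4]; d→[0, 1, 2, 3]}
  6. create(c)  ⇒  FFFFFF.......  {a→[4]; c→[5]; d→[0, 1, 2, 3]}

blocks(d) = [0, 1, 2, 3]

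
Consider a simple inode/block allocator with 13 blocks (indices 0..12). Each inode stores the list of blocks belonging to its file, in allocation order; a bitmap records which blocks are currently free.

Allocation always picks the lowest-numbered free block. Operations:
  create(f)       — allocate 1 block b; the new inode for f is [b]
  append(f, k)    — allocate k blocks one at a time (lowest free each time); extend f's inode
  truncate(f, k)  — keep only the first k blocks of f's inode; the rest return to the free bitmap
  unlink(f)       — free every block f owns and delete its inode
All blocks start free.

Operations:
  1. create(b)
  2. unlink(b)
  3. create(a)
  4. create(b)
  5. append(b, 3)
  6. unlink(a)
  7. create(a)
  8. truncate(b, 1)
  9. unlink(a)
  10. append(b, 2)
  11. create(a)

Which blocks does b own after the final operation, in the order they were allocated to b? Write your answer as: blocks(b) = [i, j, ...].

blocks(b) = [1, 0, 2]

[1] create(b) — b=0 (map F............)
[2] unlink(b) —  (map .............)
[3] create(a) — a=0 (map F............)
[4] create(b) — a=0 b=1 (map FF...........)
[5] append(b, 3) — a=0 b=1,2,3,4 (map FFFFF........)
[6] unlink(a) — b=1,2,3,4 (map .FFFF........)
[7] create(a) — a=0 b=1,2,3,4 (map FFFFF........)
[8] truncate(b, 1) — a=0 b=1 (map FF...........)
[9] unlink(a) — b=1 (map .F...........)
[10] append(b, 2) — b=1,0,2 (map FFF..........)
[11] create(a) — a=3 b=1,0,2 (map FFFF.........)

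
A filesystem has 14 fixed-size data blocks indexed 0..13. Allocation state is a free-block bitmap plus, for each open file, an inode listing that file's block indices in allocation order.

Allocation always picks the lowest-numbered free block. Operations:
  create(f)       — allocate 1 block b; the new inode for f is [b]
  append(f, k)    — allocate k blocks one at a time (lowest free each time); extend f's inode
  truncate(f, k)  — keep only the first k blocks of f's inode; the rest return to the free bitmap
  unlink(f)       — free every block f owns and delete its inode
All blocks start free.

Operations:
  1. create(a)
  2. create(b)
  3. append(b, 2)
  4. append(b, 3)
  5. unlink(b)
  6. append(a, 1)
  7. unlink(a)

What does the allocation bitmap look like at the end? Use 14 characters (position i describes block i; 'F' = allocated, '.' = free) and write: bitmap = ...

bitmap = ..............

create(a): bitmap=F............. | a=[0]
create(b): bitmap=FF............ | a=[0] b=[1]
append(b, 2): bitmap=FFFF.......... | a=[0] b=[1, 2, 3]
append(b, 3): bitmap=FFFFFFF....... | a=[0] b=[1, 2, 3, 4, 5, 6]
unlink(b): bitmap=F............. | a=[0]
append(a, 1): bitmap=FF............ | a=[0, 1]
unlink(a): bitmap=.............. | 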